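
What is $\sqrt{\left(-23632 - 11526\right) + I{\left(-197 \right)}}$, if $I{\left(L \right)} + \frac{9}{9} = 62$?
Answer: $i \sqrt{35097} \approx 187.34 i$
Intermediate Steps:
$I{\left(L \right)} = 61$ ($I{\left(L \right)} = -1 + 62 = 61$)
$\sqrt{\left(-23632 - 11526\right) + I{\left(-197 \right)}} = \sqrt{\left(-23632 - 11526\right) + 61} = \sqrt{-35158 + 61} = \sqrt{-35097} = i \sqrt{35097}$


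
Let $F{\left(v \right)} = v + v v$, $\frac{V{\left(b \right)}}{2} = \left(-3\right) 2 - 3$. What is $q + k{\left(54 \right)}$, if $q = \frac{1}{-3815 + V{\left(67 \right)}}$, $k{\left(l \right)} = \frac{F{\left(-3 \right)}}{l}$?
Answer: $\frac{3824}{34497} \approx 0.11085$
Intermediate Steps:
$V{\left(b \right)} = -18$ ($V{\left(b \right)} = 2 \left(\left(-3\right) 2 - 3\right) = 2 \left(-6 - 3\right) = 2 \left(-9\right) = -18$)
$F{\left(v \right)} = v + v^{2}$
$k{\left(l \right)} = \frac{6}{l}$ ($k{\left(l \right)} = \frac{\left(-3\right) \left(1 - 3\right)}{l} = \frac{\left(-3\right) \left(-2\right)}{l} = \frac{6}{l}$)
$q = - \frac{1}{3833}$ ($q = \frac{1}{-3815 - 18} = \frac{1}{-3833} = - \frac{1}{3833} \approx -0.00026089$)
$q + k{\left(54 \right)} = - \frac{1}{3833} + \frac{6}{54} = - \frac{1}{3833} + 6 \cdot \frac{1}{54} = - \frac{1}{3833} + \frac{1}{9} = \frac{3824}{34497}$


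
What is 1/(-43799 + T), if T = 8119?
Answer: -1/35680 ≈ -2.8027e-5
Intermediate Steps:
1/(-43799 + T) = 1/(-43799 + 8119) = 1/(-35680) = -1/35680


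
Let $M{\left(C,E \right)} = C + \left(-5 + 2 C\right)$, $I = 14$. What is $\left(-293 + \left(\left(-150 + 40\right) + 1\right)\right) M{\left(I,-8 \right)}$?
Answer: $-14874$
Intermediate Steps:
$M{\left(C,E \right)} = -5 + 3 C$
$\left(-293 + \left(\left(-150 + 40\right) + 1\right)\right) M{\left(I,-8 \right)} = \left(-293 + \left(\left(-150 + 40\right) + 1\right)\right) \left(-5 + 3 \cdot 14\right) = \left(-293 + \left(-110 + 1\right)\right) \left(-5 + 42\right) = \left(-293 - 109\right) 37 = \left(-402\right) 37 = -14874$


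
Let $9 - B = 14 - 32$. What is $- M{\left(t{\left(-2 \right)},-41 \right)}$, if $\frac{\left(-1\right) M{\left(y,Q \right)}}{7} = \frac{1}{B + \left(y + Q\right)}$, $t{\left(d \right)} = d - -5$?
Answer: $- \frac{7}{11} \approx -0.63636$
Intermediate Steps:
$B = 27$ ($B = 9 - \left(14 - 32\right) = 9 - -18 = 9 + 18 = 27$)
$t{\left(d \right)} = 5 + d$ ($t{\left(d \right)} = d + 5 = 5 + d$)
$M{\left(y,Q \right)} = - \frac{7}{27 + Q + y}$ ($M{\left(y,Q \right)} = - \frac{7}{27 + \left(y + Q\right)} = - \frac{7}{27 + \left(Q + y\right)} = - \frac{7}{27 + Q + y}$)
$- M{\left(t{\left(-2 \right)},-41 \right)} = - \frac{-7}{27 - 41 + \left(5 - 2\right)} = - \frac{-7}{27 - 41 + 3} = - \frac{-7}{-11} = - \frac{\left(-7\right) \left(-1\right)}{11} = \left(-1\right) \frac{7}{11} = - \frac{7}{11}$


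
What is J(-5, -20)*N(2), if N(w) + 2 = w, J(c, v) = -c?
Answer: 0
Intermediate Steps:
N(w) = -2 + w
J(-5, -20)*N(2) = (-1*(-5))*(-2 + 2) = 5*0 = 0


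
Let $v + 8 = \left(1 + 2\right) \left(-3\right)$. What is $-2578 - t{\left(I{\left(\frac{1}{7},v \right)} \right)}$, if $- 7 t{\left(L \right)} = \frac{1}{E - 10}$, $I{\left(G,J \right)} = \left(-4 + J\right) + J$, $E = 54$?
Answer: $- \frac{794023}{308} \approx -2578.0$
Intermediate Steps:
$v = -17$ ($v = -8 + \left(1 + 2\right) \left(-3\right) = -8 + 3 \left(-3\right) = -8 - 9 = -17$)
$I{\left(G,J \right)} = -4 + 2 J$
$t{\left(L \right)} = - \frac{1}{308}$ ($t{\left(L \right)} = - \frac{1}{7 \left(54 - 10\right)} = - \frac{1}{7 \cdot 44} = \left(- \frac{1}{7}\right) \frac{1}{44} = - \frac{1}{308}$)
$-2578 - t{\left(I{\left(\frac{1}{7},v \right)} \right)} = -2578 - - \frac{1}{308} = -2578 + \frac{1}{308} = - \frac{794023}{308}$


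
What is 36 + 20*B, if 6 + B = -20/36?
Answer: -856/9 ≈ -95.111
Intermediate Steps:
B = -59/9 (B = -6 - 20/36 = -6 - 20*1/36 = -6 - 5/9 = -59/9 ≈ -6.5556)
36 + 20*B = 36 + 20*(-59/9) = 36 - 1180/9 = -856/9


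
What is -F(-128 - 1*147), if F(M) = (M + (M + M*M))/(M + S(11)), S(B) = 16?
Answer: 10725/37 ≈ 289.86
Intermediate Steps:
F(M) = (M² + 2*M)/(16 + M) (F(M) = (M + (M + M*M))/(M + 16) = (M + (M + M²))/(16 + M) = (M² + 2*M)/(16 + M))
-F(-128 - 1*147) = -(-128 - 1*147)*(2 + (-128 - 1*147))/(16 + (-128 - 1*147)) = -(-128 - 147)*(2 + (-128 - 147))/(16 + (-128 - 147)) = -(-275)*(2 - 275)/(16 - 275) = -(-275)*(-273)/(-259) = -(-275)*(-1)*(-273)/259 = -1*(-10725/37) = 10725/37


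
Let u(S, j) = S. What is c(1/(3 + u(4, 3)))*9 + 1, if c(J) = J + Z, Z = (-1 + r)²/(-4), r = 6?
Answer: -1511/28 ≈ -53.964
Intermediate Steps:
Z = -25/4 (Z = (-1 + 6)²/(-4) = 5²*(-¼) = 25*(-¼) = -25/4 ≈ -6.2500)
c(J) = -25/4 + J (c(J) = J - 25/4 = -25/4 + J)
c(1/(3 + u(4, 3)))*9 + 1 = (-25/4 + 1/(3 + 4))*9 + 1 = (-25/4 + 1/7)*9 + 1 = (-25/4 + ⅐)*9 + 1 = -171/28*9 + 1 = -1539/28 + 1 = -1511/28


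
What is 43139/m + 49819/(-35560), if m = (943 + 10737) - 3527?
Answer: 161121219/41417240 ≈ 3.8902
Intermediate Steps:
m = 8153 (m = 11680 - 3527 = 8153)
43139/m + 49819/(-35560) = 43139/8153 + 49819/(-35560) = 43139*(1/8153) + 49819*(-1/35560) = 43139/8153 - 7117/5080 = 161121219/41417240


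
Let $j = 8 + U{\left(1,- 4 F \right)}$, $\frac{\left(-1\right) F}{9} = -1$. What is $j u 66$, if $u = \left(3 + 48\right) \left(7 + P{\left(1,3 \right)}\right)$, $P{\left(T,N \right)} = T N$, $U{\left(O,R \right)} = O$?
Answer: $302940$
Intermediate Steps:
$F = 9$ ($F = \left(-9\right) \left(-1\right) = 9$)
$P{\left(T,N \right)} = N T$
$j = 9$ ($j = 8 + 1 = 9$)
$u = 510$ ($u = \left(3 + 48\right) \left(7 + 3 \cdot 1\right) = 51 \left(7 + 3\right) = 51 \cdot 10 = 510$)
$j u 66 = 9 \cdot 510 \cdot 66 = 4590 \cdot 66 = 302940$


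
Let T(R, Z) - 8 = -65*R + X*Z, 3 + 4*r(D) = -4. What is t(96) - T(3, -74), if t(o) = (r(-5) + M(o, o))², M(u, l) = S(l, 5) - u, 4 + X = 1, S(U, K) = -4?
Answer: 165089/16 ≈ 10318.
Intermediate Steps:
r(D) = -7/4 (r(D) = -¾ + (¼)*(-4) = -¾ - 1 = -7/4)
X = -3 (X = -4 + 1 = -3)
T(R, Z) = 8 - 65*R - 3*Z (T(R, Z) = 8 + (-65*R - 3*Z) = 8 - 65*R - 3*Z)
M(u, l) = -4 - u
t(o) = (-23/4 - o)² (t(o) = (-7/4 + (-4 - o))² = (-23/4 - o)²)
t(96) - T(3, -74) = (23 + 4*96)²/16 - (8 - 65*3 - 3*(-74)) = (23 + 384)²/16 - (8 - 195 + 222) = (1/16)*407² - 1*35 = (1/16)*165649 - 35 = 165649/16 - 35 = 165089/16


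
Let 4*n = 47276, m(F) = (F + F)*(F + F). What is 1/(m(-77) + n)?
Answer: 1/35535 ≈ 2.8141e-5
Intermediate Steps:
m(F) = 4*F**2 (m(F) = (2*F)*(2*F) = 4*F**2)
n = 11819 (n = (1/4)*47276 = 11819)
1/(m(-77) + n) = 1/(4*(-77)**2 + 11819) = 1/(4*5929 + 11819) = 1/(23716 + 11819) = 1/35535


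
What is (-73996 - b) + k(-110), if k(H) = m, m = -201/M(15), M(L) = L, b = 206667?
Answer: -1403382/5 ≈ -2.8068e+5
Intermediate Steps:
m = -67/5 (m = -201/15 = -201*1/15 = -67/5 ≈ -13.400)
k(H) = -67/5
(-73996 - b) + k(-110) = (-73996 - 1*206667) - 67/5 = (-73996 - 206667) - 67/5 = -280663 - 67/5 = -1403382/5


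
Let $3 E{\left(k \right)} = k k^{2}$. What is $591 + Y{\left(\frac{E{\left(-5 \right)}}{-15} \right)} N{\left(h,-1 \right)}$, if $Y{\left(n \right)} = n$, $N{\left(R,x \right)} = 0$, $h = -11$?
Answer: $591$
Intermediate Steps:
$E{\left(k \right)} = \frac{k^{3}}{3}$ ($E{\left(k \right)} = \frac{k k^{2}}{3} = \frac{k^{3}}{3}$)
$591 + Y{\left(\frac{E{\left(-5 \right)}}{-15} \right)} N{\left(h,-1 \right)} = 591 + \frac{\frac{1}{3} \left(-5\right)^{3}}{-15} \cdot 0 = 591 + \frac{1}{3} \left(-125\right) \left(- \frac{1}{15}\right) 0 = 591 + \left(- \frac{125}{3}\right) \left(- \frac{1}{15}\right) 0 = 591 + \frac{25}{9} \cdot 0 = 591 + 0 = 591$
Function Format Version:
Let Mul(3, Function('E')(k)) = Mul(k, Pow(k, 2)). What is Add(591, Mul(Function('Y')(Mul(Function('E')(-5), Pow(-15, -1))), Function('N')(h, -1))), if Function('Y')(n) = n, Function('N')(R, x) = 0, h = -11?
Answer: 591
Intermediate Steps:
Function('E')(k) = Mul(Rational(1, 3), Pow(k, 3)) (Function('E')(k) = Mul(Rational(1, 3), Mul(k, Pow(k, 2))) = Mul(Rational(1, 3), Pow(k, 3)))
Add(591, Mul(Function('Y')(Mul(Function('E')(-5), Pow(-15, -1))), Function('N')(h, -1))) = Add(591, Mul(Mul(Mul(Rational(1, 3), Pow(-5, 3)), Pow(-15, -1)), 0)) = Add(591, Mul(Mul(Mul(Rational(1, 3), -125), Rational(-1, 15)), 0)) = Add(591, Mul(Mul(Rational(-125, 3), Rational(-1, 15)), 0)) = Add(591, Mul(Rational(25, 9), 0)) = Add(591, 0) = 591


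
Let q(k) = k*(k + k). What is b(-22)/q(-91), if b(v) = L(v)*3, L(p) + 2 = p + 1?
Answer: -69/16562 ≈ -0.0041662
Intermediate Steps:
L(p) = -1 + p (L(p) = -2 + (p + 1) = -2 + (1 + p) = -1 + p)
b(v) = -3 + 3*v (b(v) = (-1 + v)*3 = -3 + 3*v)
q(k) = 2*k² (q(k) = k*(2*k) = 2*k²)
b(-22)/q(-91) = (-3 + 3*(-22))/((2*(-91)²)) = (-3 - 66)/((2*8281)) = -69/16562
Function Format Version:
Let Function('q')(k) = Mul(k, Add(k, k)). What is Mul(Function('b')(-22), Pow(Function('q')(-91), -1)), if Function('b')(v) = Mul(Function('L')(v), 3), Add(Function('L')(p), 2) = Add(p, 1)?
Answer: Rational(-69, 16562) ≈ -0.0041662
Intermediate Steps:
Function('L')(p) = Add(-1, p) (Function('L')(p) = Add(-2, Add(p, 1)) = Add(-2, Add(1, p)) = Add(-1, p))
Function('b')(v) = Add(-3, Mul(3, v)) (Function('b')(v) = Mul(Add(-1, v), 3) = Add(-3, Mul(3, v)))
Function('q')(k) = Mul(2, Pow(k, 2)) (Function('q')(k) = Mul(k, Mul(2, k)) = Mul(2, Pow(k, 2)))
Mul(Function('b')(-22), Pow(Function('q')(-91), -1)) = Mul(Add(-3, Mul(3, -22)), Pow(Mul(2, Pow(-91, 2)), -1)) = Mul(Add(-3, -66), Pow(Mul(2, 8281), -1)) = Mul(-69, Pow(16562, -1)) = Mul(-69, Rational(1, 16562)) = Rational(-69, 16562)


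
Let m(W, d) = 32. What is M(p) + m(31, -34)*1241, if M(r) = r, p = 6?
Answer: 39718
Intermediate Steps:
M(p) + m(31, -34)*1241 = 6 + 32*1241 = 6 + 39712 = 39718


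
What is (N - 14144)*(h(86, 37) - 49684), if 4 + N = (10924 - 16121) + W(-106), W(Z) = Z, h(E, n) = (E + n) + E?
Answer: 962338225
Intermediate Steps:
h(E, n) = n + 2*E
N = -5307 (N = -4 + ((10924 - 16121) - 106) = -4 + (-5197 - 106) = -4 - 5303 = -5307)
(N - 14144)*(h(86, 37) - 49684) = (-5307 - 14144)*((37 + 2*86) - 49684) = -19451*((37 + 172) - 49684) = -19451*(209 - 49684) = -19451*(-49475) = 962338225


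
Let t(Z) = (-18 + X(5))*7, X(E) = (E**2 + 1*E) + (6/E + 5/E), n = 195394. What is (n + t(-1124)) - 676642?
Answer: -2405743/5 ≈ -4.8115e+5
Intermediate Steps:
X(E) = E + E**2 + 11/E (X(E) = (E**2 + E) + 11/E = (E + E**2) + 11/E = E + E**2 + 11/E)
t(Z) = 497/5 (t(Z) = (-18 + (5 + 5**2 + 11/5))*7 = (-18 + (5 + 25 + 11*(1/5)))*7 = (-18 + (5 + 25 + 11/5))*7 = (-18 + 161/5)*7 = (71/5)*7 = 497/5)
(n + t(-1124)) - 676642 = (195394 + 497/5) - 676642 = 977467/5 - 676642 = -2405743/5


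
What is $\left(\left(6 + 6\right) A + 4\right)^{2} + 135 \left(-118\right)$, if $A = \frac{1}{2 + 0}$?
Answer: $-15830$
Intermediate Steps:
$A = \frac{1}{2} \approx 0.5$
$\left(\left(6 + 6\right) A + 4\right)^{2} + 135 \left(-118\right) = \left(\left(6 + 6\right) \frac{1}{2} + 4\right)^{2} + 135 \left(-118\right) = \left(12 \cdot \frac{1}{2} + 4\right)^{2} - 15930 = \left(6 + 4\right)^{2} - 15930 = 10^{2} - 15930 = 100 - 15930 = -15830$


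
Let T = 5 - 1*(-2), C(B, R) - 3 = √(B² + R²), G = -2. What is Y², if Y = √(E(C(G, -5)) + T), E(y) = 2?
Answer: 9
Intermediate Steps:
C(B, R) = 3 + √(B² + R²)
T = 7 (T = 5 + 2 = 7)
Y = 3 (Y = √(2 + 7) = √9 = 3)
Y² = 3² = 9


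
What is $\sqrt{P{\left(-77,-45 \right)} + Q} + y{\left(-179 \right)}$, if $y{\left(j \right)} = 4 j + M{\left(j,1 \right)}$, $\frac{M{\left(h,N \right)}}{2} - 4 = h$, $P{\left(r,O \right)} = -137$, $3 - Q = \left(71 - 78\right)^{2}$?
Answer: $-1066 + i \sqrt{183} \approx -1066.0 + 13.528 i$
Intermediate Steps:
$Q = -46$ ($Q = 3 - \left(71 - 78\right)^{2} = 3 - \left(-7\right)^{2} = 3 - 49 = -46$)
$M{\left(h,N \right)} = 8 + 2 h$
$y{\left(j \right)} = 8 + 6 j$ ($y{\left(j \right)} = 4 j + \left(8 + 2 j\right) = 8 + 6 j$)
$\sqrt{P{\left(-77,-45 \right)} + Q} + y{\left(-179 \right)} = \sqrt{-137 - 46} + \left(8 + 6 \left(-179\right)\right) = \sqrt{-183} + \left(8 - 1074\right) = i \sqrt{183} - 1066 = -1066 + i \sqrt{183}$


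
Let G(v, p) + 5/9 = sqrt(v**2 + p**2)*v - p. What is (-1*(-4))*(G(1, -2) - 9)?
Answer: -272/9 + 4*sqrt(5) ≈ -21.278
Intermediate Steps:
G(v, p) = -5/9 - p + v*sqrt(p**2 + v**2) (G(v, p) = -5/9 + (sqrt(v**2 + p**2)*v - p) = -5/9 + (sqrt(p**2 + v**2)*v - p) = -5/9 + (v*sqrt(p**2 + v**2) - p) = -5/9 + (-p + v*sqrt(p**2 + v**2)) = -5/9 - p + v*sqrt(p**2 + v**2))
(-1*(-4))*(G(1, -2) - 9) = (-1*(-4))*((-5/9 - 1*(-2) + 1*sqrt((-2)**2 + 1**2)) - 9) = 4*((-5/9 + 2 + 1*sqrt(4 + 1)) - 9) = 4*((-5/9 + 2 + 1*sqrt(5)) - 9) = 4*((-5/9 + 2 + sqrt(5)) - 9) = 4*((13/9 + sqrt(5)) - 9) = 4*(-68/9 + sqrt(5)) = -272/9 + 4*sqrt(5)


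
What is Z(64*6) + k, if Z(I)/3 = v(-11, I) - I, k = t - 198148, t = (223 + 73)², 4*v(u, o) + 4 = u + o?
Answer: -445629/4 ≈ -1.1141e+5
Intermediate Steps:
v(u, o) = -1 + o/4 + u/4 (v(u, o) = -1 + (u + o)/4 = -1 + (o + u)/4 = -1 + (o/4 + u/4) = -1 + o/4 + u/4)
t = 87616 (t = 296² = 87616)
k = -110532 (k = 87616 - 198148 = -110532)
Z(I) = -45/4 - 9*I/4 (Z(I) = 3*((-1 + I/4 + (¼)*(-11)) - I) = 3*((-1 + I/4 - 11/4) - I) = 3*((-15/4 + I/4) - I) = 3*(-15/4 - 3*I/4) = -45/4 - 9*I/4)
Z(64*6) + k = (-45/4 - 144*6) - 110532 = (-45/4 - 9/4*384) - 110532 = (-45/4 - 864) - 110532 = -3501/4 - 110532 = -445629/4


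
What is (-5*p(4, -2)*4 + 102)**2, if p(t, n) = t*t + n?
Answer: 31684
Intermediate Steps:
p(t, n) = n + t**2 (p(t, n) = t**2 + n = n + t**2)
(-5*p(4, -2)*4 + 102)**2 = (-5*(-2 + 4**2)*4 + 102)**2 = (-5*(-2 + 16)*4 + 102)**2 = (-5*14*4 + 102)**2 = (-70*4 + 102)**2 = (-280 + 102)**2 = (-178)**2 = 31684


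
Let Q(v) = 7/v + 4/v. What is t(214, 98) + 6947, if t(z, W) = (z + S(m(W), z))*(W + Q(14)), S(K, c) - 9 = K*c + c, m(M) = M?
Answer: 29705905/14 ≈ 2.1219e+6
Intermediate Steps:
S(K, c) = 9 + c + K*c (S(K, c) = 9 + (K*c + c) = 9 + (c + K*c) = 9 + c + K*c)
Q(v) = 11/v
t(z, W) = (11/14 + W)*(9 + 2*z + W*z) (t(z, W) = (z + (9 + z + W*z))*(W + 11/14) = (9 + 2*z + W*z)*(W + 11*(1/14)) = (9 + 2*z + W*z)*(W + 11/14) = (9 + 2*z + W*z)*(11/14 + W) = (11/14 + W)*(9 + 2*z + W*z))
t(214, 98) + 6947 = (99/14 + (11/7)*214 + 98*(9 + 214 + 98*214) + (25/14)*98*214) + 6947 = (99/14 + 2354/7 + 98*(9 + 214 + 20972) + 37450) + 6947 = (99/14 + 2354/7 + 98*21195 + 37450) + 6947 = (99/14 + 2354/7 + 2077110 + 37450) + 6947 = 29608647/14 + 6947 = 29705905/14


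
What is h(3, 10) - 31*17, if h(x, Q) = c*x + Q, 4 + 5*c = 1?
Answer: -2594/5 ≈ -518.80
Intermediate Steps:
c = -⅗ (c = -⅘ + (⅕)*1 = -⅘ + ⅕ = -⅗ ≈ -0.60000)
h(x, Q) = Q - 3*x/5 (h(x, Q) = -3*x/5 + Q = Q - 3*x/5)
h(3, 10) - 31*17 = (10 - ⅗*3) - 31*17 = (10 - 9/5) - 527 = 41/5 - 527 = -2594/5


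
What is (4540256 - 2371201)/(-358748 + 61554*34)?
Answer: 2169055/1734088 ≈ 1.2508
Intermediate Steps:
(4540256 - 2371201)/(-358748 + 61554*34) = 2169055/(-358748 + 2092836) = 2169055/1734088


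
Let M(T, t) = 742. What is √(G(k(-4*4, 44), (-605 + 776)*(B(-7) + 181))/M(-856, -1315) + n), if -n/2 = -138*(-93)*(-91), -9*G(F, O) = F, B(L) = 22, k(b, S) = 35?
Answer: √236204225182/318 ≈ 1528.3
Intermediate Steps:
G(F, O) = -F/9
n = 2335788 (n = -2*(-138*(-93))*(-91) = -25668*(-91) = -2*(-1167894) = 2335788)
√(G(k(-4*4, 44), (-605 + 776)*(B(-7) + 181))/M(-856, -1315) + n) = √(-⅑*35/742 + 2335788) = √(-35/9*1/742 + 2335788) = √(-5/954 + 2335788) = √(2228341747/954) = √236204225182/318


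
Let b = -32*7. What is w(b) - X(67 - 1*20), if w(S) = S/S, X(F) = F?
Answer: -46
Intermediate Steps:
b = -224
w(S) = 1
w(b) - X(67 - 1*20) = 1 - (67 - 1*20) = 1 - (67 - 20) = 1 - 1*47 = 1 - 47 = -46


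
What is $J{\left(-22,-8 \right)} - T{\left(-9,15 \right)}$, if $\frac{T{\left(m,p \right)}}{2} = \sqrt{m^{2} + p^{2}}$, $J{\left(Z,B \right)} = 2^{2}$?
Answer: $4 - 6 \sqrt{34} \approx -30.986$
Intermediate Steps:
$J{\left(Z,B \right)} = 4$
$T{\left(m,p \right)} = 2 \sqrt{m^{2} + p^{2}}$
$J{\left(-22,-8 \right)} - T{\left(-9,15 \right)} = 4 - 2 \sqrt{\left(-9\right)^{2} + 15^{2}} = 4 - 2 \sqrt{81 + 225} = 4 - 2 \sqrt{306} = 4 - 2 \cdot 3 \sqrt{34} = 4 - 6 \sqrt{34}$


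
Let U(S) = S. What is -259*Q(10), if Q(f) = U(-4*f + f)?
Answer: 7770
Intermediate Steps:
Q(f) = -3*f (Q(f) = -4*f + f = -3*f)
-259*Q(10) = -(-777)*10 = -259*(-30) = 7770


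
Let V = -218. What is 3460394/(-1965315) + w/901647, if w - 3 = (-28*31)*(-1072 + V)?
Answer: -34053535599/65630384215 ≈ -0.51887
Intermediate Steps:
w = 1119723 (w = 3 + (-28*31)*(-1072 - 218) = 3 - 868*(-1290) = 3 + 1119720 = 1119723)
3460394/(-1965315) + w/901647 = 3460394/(-1965315) + 1119723/901647 = 3460394*(-1/1965315) + 1119723*(1/901647) = -3460394/1965315 + 373241/300549 = -34053535599/65630384215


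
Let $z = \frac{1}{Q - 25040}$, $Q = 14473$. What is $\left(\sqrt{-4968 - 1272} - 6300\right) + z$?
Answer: $- \frac{66572101}{10567} + 4 i \sqrt{390} \approx -6300.0 + 78.994 i$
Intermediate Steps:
$z = - \frac{1}{10567}$ ($z = \frac{1}{14473 - 25040} = \frac{1}{-10567} = - \frac{1}{10567} \approx -9.4634 \cdot 10^{-5}$)
$\left(\sqrt{-4968 - 1272} - 6300\right) + z = \left(\sqrt{-4968 - 1272} - 6300\right) - \frac{1}{10567} = \left(\sqrt{-6240} - 6300\right) - \frac{1}{10567} = \left(4 i \sqrt{390} - 6300\right) - \frac{1}{10567} = \left(-6300 + 4 i \sqrt{390}\right) - \frac{1}{10567} = - \frac{66572101}{10567} + 4 i \sqrt{390}$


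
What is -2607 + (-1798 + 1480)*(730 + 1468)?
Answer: -701571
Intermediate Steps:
-2607 + (-1798 + 1480)*(730 + 1468) = -2607 - 318*2198 = -2607 - 698964 = -701571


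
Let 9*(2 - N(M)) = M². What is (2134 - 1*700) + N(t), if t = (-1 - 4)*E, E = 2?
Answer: 12824/9 ≈ 1424.9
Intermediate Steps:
t = -10 (t = (-1 - 4)*2 = -5*2 = -10)
N(M) = 2 - M²/9
(2134 - 1*700) + N(t) = (2134 - 1*700) + (2 - ⅑*(-10)²) = (2134 - 700) + (2 - ⅑*100) = 1434 + (2 - 100/9) = 1434 - 82/9 = 12824/9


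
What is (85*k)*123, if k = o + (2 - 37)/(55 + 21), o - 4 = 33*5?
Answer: 133918095/76 ≈ 1.7621e+6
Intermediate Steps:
o = 169 (o = 4 + 33*5 = 4 + 165 = 169)
k = 12809/76 (k = 169 + (2 - 37)/(55 + 21) = 169 - 35/76 = 12809/76 ≈ 168.54)
(85*k)*123 = (85*(12809/76))*123 = (1088765/76)*123 = 133918095/76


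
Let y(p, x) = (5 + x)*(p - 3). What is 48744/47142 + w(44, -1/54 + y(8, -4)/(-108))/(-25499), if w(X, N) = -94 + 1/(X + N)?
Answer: 328816250258/316880025345 ≈ 1.0377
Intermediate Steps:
y(p, x) = (-3 + p)*(5 + x) (y(p, x) = (5 + x)*(-3 + p) = (-3 + p)*(5 + x))
w(X, N) = -94 + 1/(N + X)
48744/47142 + w(44, -1/54 + y(8, -4)/(-108))/(-25499) = 48744/47142 + ((1 - 94*(-1/54 + (-15 - 3*(-4) + 5*8 + 8*(-4))/(-108)) - 94*44)/((-1/54 + (-15 - 3*(-4) + 5*8 + 8*(-4))/(-108)) + 44))/(-25499) = 48744*(1/47142) + ((1 - 94*(-1*1/54 + (-15 + 12 + 40 - 32)*(-1/108)) - 4136)/((-1*1/54 + (-15 + 12 + 40 - 32)*(-1/108)) + 44))*(-1/25499) = 2708/2619 + ((1 - 94*(-1/54 + 5*(-1/108)) - 4136)/((-1/54 + 5*(-1/108)) + 44))*(-1/25499) = 2708/2619 + ((1 - 94*(-1/54 - 5/108) - 4136)/((-1/54 - 5/108) + 44))*(-1/25499) = 2708/2619 + ((1 - 94*(-7/108) - 4136)/(-7/108 + 44))*(-1/25499) = 2708/2619 + ((1 + 329/54 - 4136)/(4745/108))*(-1/25499) = 2708/2619 + ((108/4745)*(-222961/54))*(-1/25499) = 2708/2619 - 445922/4745*(-1/25499) = 2708/2619 + 445922/120992755 = 328816250258/316880025345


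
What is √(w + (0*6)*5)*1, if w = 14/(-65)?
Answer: I*√910/65 ≈ 0.4641*I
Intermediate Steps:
w = -14/65 (w = 14*(-1/65) = -14/65 ≈ -0.21538)
√(w + (0*6)*5)*1 = √(-14/65 + (0*6)*5)*1 = √(-14/65 + 0*5)*1 = √(-14/65 + 0)*1 = √(-14/65)*1 = (I*√910/65)*1 = I*√910/65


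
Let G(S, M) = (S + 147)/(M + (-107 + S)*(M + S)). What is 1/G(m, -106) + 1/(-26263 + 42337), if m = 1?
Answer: 44299981/594738 ≈ 74.487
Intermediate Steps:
G(S, M) = (147 + S)/(M + (-107 + S)*(M + S))
1/G(m, -106) + 1/(-26263 + 42337) = 1/((147 + 1)/(1² - 107*1 - 106*(-106) - 106*1)) + 1/(-26263 + 42337) = 1/(148/(1 - 107 + 11236 - 106)) + 1/16074 = 1/(148/11024) + 1/16074 = 1/((1/11024)*148) + 1/16074 = 1/(37/2756) + 1/16074 = 2756/37 + 1/16074 = 44299981/594738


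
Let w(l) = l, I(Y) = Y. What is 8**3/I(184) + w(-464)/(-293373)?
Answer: 18786544/6747579 ≈ 2.7842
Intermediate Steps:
8**3/I(184) + w(-464)/(-293373) = 8**3/184 - 464/(-293373) = 512*(1/184) - 464*(-1/293373) = 64/23 + 464/293373 = 18786544/6747579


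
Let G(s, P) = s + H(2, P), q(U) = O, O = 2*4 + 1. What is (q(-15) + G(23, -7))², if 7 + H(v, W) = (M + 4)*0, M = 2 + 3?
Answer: 625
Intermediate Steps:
M = 5
O = 9 (O = 8 + 1 = 9)
H(v, W) = -7 (H(v, W) = -7 + (5 + 4)*0 = -7 + 9*0 = -7 + 0 = -7)
q(U) = 9
G(s, P) = -7 + s (G(s, P) = s - 7 = -7 + s)
(q(-15) + G(23, -7))² = (9 + (-7 + 23))² = (9 + 16)² = 25² = 625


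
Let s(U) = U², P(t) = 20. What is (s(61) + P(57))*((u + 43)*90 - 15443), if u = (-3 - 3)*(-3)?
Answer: -37234173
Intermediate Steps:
u = 18 (u = -6*(-3) = 18)
(s(61) + P(57))*((u + 43)*90 - 15443) = (61² + 20)*((18 + 43)*90 - 15443) = (3721 + 20)*(61*90 - 15443) = 3741*(5490 - 15443) = 3741*(-9953) = -37234173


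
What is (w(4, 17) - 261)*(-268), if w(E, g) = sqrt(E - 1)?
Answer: 69948 - 268*sqrt(3) ≈ 69484.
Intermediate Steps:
w(E, g) = sqrt(-1 + E)
(w(4, 17) - 261)*(-268) = (sqrt(-1 + 4) - 261)*(-268) = (sqrt(3) - 261)*(-268) = (-261 + sqrt(3))*(-268) = 69948 - 268*sqrt(3)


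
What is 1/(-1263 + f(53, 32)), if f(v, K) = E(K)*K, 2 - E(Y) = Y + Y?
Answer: -1/3247 ≈ -0.00030798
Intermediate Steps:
E(Y) = 2 - 2*Y (E(Y) = 2 - (Y + Y) = 2 - 2*Y)
f(v, K) = K*(2 - 2*K) (f(v, K) = (2 - 2*K)*K = K*(2 - 2*K))
1/(-1263 + f(53, 32)) = 1/(-1263 + 2*32*(1 - 1*32)) = 1/(-1263 + 2*32*(1 - 32)) = 1/(-1263 + 2*32*(-31)) = 1/(-1263 - 1984) = 1/(-3247) = -1/3247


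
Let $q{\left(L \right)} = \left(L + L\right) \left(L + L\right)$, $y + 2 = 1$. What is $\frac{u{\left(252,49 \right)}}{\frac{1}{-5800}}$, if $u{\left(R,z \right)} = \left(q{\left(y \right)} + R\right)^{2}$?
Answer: $-380108800$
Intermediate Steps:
$y = -1$ ($y = -2 + 1 = -1$)
$q{\left(L \right)} = 4 L^{2}$ ($q{\left(L \right)} = 2 L 2 L = 4 L^{2}$)
$u{\left(R,z \right)} = \left(4 + R\right)^{2}$ ($u{\left(R,z \right)} = \left(4 \left(-1\right)^{2} + R\right)^{2} = \left(4 \cdot 1 + R\right)^{2} = \left(4 + R\right)^{2}$)
$\frac{u{\left(252,49 \right)}}{\frac{1}{-5800}} = \frac{\left(4 + 252\right)^{2}}{\frac{1}{-5800}} = \frac{256^{2}}{- \frac{1}{5800}} = 65536 \left(-5800\right) = -380108800$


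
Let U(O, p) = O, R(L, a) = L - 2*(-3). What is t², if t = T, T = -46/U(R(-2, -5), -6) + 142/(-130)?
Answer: 2679769/16900 ≈ 158.57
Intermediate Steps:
R(L, a) = 6 + L (R(L, a) = L + 6 = 6 + L)
T = -1637/130 (T = -46/(6 - 2) + 142/(-130) = -46/4 + 142*(-1/130) = -46*¼ - 71/65 = -23/2 - 71/65 = -1637/130 ≈ -12.592)
t = -1637/130 ≈ -12.592
t² = (-1637/130)² = 2679769/16900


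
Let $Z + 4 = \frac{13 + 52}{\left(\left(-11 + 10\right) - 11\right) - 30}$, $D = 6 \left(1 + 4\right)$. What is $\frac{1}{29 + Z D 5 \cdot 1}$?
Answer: $- \frac{7}{5622} \approx -0.0012451$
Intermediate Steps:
$D = 30$ ($D = 6 \cdot 5 = 30$)
$Z = - \frac{233}{42}$ ($Z = -4 + \frac{13 + 52}{\left(\left(-11 + 10\right) - 11\right) - 30} = -4 + \frac{65}{\left(-1 - 11\right) - 30} = -4 + \frac{65}{-12 - 30} = -4 + \frac{65}{-42} = -4 + 65 \left(- \frac{1}{42}\right) = -4 - \frac{65}{42} = - \frac{233}{42} \approx -5.5476$)
$\frac{1}{29 + Z D 5 \cdot 1} = \frac{1}{29 - \frac{233 \cdot 30 \cdot 5 \cdot 1}{42}} = \frac{1}{29 - \frac{233 \cdot 150 \cdot 1}{42}} = \frac{1}{29 - \frac{5825}{7}} = \frac{1}{- \frac{5622}{7}} = - \frac{7}{5622}$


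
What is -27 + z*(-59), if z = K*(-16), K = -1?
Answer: -971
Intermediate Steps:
z = 16 (z = -1*(-16) = 16)
-27 + z*(-59) = -27 + 16*(-59) = -27 - 944 = -971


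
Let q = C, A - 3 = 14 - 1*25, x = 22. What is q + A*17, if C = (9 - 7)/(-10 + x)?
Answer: -815/6 ≈ -135.83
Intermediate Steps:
C = ⅙ (C = (9 - 7)/(-10 + 22) = 2/12 = 2*(1/12) = ⅙ ≈ 0.16667)
A = -8 (A = 3 + (14 - 1*25) = 3 + (14 - 25) = 3 - 11 = -8)
q = ⅙ ≈ 0.16667
q + A*17 = ⅙ - 8*17 = ⅙ - 136 = -815/6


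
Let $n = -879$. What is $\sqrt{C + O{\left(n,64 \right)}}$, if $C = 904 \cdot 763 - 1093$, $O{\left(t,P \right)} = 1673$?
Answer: $2 \sqrt{172583} \approx 830.86$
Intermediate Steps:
$C = 688659$ ($C = 689752 - 1093 = 688659$)
$\sqrt{C + O{\left(n,64 \right)}} = \sqrt{688659 + 1673} = \sqrt{690332} = 2 \sqrt{172583}$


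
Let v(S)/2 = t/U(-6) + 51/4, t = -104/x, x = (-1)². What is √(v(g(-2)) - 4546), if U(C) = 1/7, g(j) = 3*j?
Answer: I*√23906/2 ≈ 77.308*I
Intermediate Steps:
U(C) = ⅐
x = 1
t = -104 (t = -104/1 = -104*1 = -104)
v(S) = -2861/2 (v(S) = 2*(-104/⅐ + 51/4) = 2*(-104*7 + 51*(¼)) = 2*(-728 + 51/4) = 2*(-2861/4) = -2861/2)
√(v(g(-2)) - 4546) = √(-2861/2 - 4546) = √(-11953/2) = I*√23906/2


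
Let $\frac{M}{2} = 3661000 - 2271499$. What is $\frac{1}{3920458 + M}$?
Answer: $\frac{1}{6699460} \approx 1.4927 \cdot 10^{-7}$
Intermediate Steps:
$M = 2779002$ ($M = 2 \left(3661000 - 2271499\right) = 2 \cdot 1389501 = 2779002$)
$\frac{1}{3920458 + M} = \frac{1}{3920458 + 2779002} = \frac{1}{6699460}$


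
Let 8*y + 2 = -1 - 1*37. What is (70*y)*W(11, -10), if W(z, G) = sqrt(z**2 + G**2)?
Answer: -350*sqrt(221) ≈ -5203.1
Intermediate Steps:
y = -5 (y = -1/4 + (-1 - 1*37)/8 = -1/4 + (-1 - 37)/8 = -1/4 + (1/8)*(-38) = -1/4 - 19/4 = -5)
W(z, G) = sqrt(G**2 + z**2)
(70*y)*W(11, -10) = (70*(-5))*sqrt((-10)**2 + 11**2) = -350*sqrt(100 + 121) = -350*sqrt(221)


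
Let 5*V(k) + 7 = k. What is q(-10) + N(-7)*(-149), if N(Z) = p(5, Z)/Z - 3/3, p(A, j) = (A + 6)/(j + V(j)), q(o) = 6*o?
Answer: 22332/343 ≈ 65.108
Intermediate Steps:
V(k) = -7/5 + k/5
p(A, j) = (6 + A)/(-7/5 + 6*j/5) (p(A, j) = (A + 6)/(j + (-7/5 + j/5)) = (6 + A)/(-7/5 + 6*j/5))
N(Z) = -1 + 55/(Z*(-7 + 6*Z)) (N(Z) = (5*(6 + 5)/(-7 + 6*Z))/Z - 3/3 = (5*11/(-7 + 6*Z))/Z - 3*⅓ = (55/(-7 + 6*Z))/Z - 1 = 55/(Z*(-7 + 6*Z)) - 1 = -1 + 55/(Z*(-7 + 6*Z)))
q(-10) + N(-7)*(-149) = 6*(-10) + ((55 - 1*(-7)*(-7 + 6*(-7)))/((-7)*(-7 + 6*(-7))))*(-149) = -60 - (55 - 1*(-7)*(-7 - 42))/(7*(-7 - 42))*(-149) = -60 - ⅐*(55 - 1*(-7)*(-49))/(-49)*(-149) = -60 - ⅐*(-1/49)*(55 - 343)*(-149) = -60 - ⅐*(-1/49)*(-288)*(-149) = -60 - 288/343*(-149) = -60 + 42912/343 = 22332/343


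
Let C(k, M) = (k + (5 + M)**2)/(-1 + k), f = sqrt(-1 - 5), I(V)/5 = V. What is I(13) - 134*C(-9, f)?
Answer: 199 + 134*I*sqrt(6) ≈ 199.0 + 328.23*I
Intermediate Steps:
I(V) = 5*V
f = I*sqrt(6) (f = sqrt(-6) = I*sqrt(6) ≈ 2.4495*I)
C(k, M) = (k + (5 + M)**2)/(-1 + k)
I(13) - 134*C(-9, f) = 5*13 - 134*(-9 + (5 + I*sqrt(6))**2)/(-1 - 9) = 65 - 134*(-9 + (5 + I*sqrt(6))**2)/(-10) = 65 - (-67)*(-9 + (5 + I*sqrt(6))**2)/5 = 65 - 134*(9/10 - (5 + I*sqrt(6))**2/10) = 65 + (-603/5 + 67*(5 + I*sqrt(6))**2/5) = -278/5 + 67*(5 + I*sqrt(6))**2/5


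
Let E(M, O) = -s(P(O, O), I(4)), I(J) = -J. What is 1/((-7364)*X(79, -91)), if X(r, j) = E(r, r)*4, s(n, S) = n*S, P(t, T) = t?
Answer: -1/9308096 ≈ -1.0743e-7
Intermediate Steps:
s(n, S) = S*n
E(M, O) = 4*O (E(M, O) = -(-1*4)*O = -(-4)*O = 4*O)
X(r, j) = 16*r (X(r, j) = (4*r)*4 = 16*r)
1/((-7364)*X(79, -91)) = 1/((-7364)*((16*79))) = -1/7364/1264 = -1/7364*1/1264 = -1/9308096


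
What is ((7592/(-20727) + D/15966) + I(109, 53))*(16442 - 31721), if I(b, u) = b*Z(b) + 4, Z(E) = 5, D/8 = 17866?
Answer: -52209002996777/6128283 ≈ -8.5194e+6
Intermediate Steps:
D = 142928 (D = 8*17866 = 142928)
I(b, u) = 4 + 5*b (I(b, u) = b*5 + 4 = 5*b + 4 = 4 + 5*b)
((7592/(-20727) + D/15966) + I(109, 53))*(16442 - 31721) = ((7592/(-20727) + 142928/15966) + (4 + 5*109))*(16442 - 31721) = ((7592*(-1/20727) + 142928*(1/15966)) + (4 + 545))*(-15279) = ((-7592/20727 + 71464/7983) + 549)*(-15279) = (157847488/18384849 + 549)*(-15279) = (10251129589/18384849)*(-15279) = -52209002996777/6128283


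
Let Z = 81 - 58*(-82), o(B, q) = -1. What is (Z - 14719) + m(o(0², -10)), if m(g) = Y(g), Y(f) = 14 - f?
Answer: -9867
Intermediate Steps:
Z = 4837 (Z = 81 + 4756 = 4837)
m(g) = 14 - g
(Z - 14719) + m(o(0², -10)) = (4837 - 14719) + (14 - 1*(-1)) = -9882 + (14 + 1) = -9882 + 15 = -9867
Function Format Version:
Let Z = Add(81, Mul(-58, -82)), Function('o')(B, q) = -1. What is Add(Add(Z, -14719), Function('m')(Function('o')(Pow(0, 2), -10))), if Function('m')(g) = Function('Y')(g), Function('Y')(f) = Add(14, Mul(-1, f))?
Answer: -9867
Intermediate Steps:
Z = 4837 (Z = Add(81, 4756) = 4837)
Function('m')(g) = Add(14, Mul(-1, g))
Add(Add(Z, -14719), Function('m')(Function('o')(Pow(0, 2), -10))) = Add(Add(4837, -14719), Add(14, Mul(-1, -1))) = Add(-9882, Add(14, 1)) = Add(-9882, 15) = -9867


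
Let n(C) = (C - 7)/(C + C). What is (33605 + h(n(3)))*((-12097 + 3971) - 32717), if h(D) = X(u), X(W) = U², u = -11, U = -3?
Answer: -1372896602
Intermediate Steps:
n(C) = (-7 + C)/(2*C) (n(C) = (-7 + C)/((2*C)) = (-7 + C)*(1/(2*C)) = (-7 + C)/(2*C))
X(W) = 9 (X(W) = (-3)² = 9)
h(D) = 9
(33605 + h(n(3)))*((-12097 + 3971) - 32717) = (33605 + 9)*((-12097 + 3971) - 32717) = 33614*(-8126 - 32717) = 33614*(-40843) = -1372896602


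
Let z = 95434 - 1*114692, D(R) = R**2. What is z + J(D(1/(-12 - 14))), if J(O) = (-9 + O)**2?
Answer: -8763440919/456976 ≈ -19177.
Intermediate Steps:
z = -19258 (z = 95434 - 114692 = -19258)
z + J(D(1/(-12 - 14))) = -19258 + (-9 + (1/(-12 - 14))**2)**2 = -19258 + (-9 + (1/(-26))**2)**2 = -19258 + (-9 + (-1/26)**2)**2 = -19258 + (-9 + 1/676)**2 = -19258 + (-6083/676)**2 = -19258 + 37002889/456976 = -8763440919/456976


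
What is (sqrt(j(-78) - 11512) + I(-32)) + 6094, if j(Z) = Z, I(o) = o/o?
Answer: 6095 + I*sqrt(11590) ≈ 6095.0 + 107.66*I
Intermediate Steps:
I(o) = 1
(sqrt(j(-78) - 11512) + I(-32)) + 6094 = (sqrt(-78 - 11512) + 1) + 6094 = (sqrt(-11590) + 1) + 6094 = (I*sqrt(11590) + 1) + 6094 = (1 + I*sqrt(11590)) + 6094 = 6095 + I*sqrt(11590)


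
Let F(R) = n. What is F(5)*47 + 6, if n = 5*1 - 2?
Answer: 147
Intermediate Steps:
n = 3 (n = 5 - 2 = 3)
F(R) = 3
F(5)*47 + 6 = 3*47 + 6 = 141 + 6 = 147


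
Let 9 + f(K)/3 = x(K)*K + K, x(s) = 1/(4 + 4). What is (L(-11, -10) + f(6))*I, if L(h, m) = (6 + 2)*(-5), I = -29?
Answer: 5423/4 ≈ 1355.8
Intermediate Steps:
L(h, m) = -40 (L(h, m) = 8*(-5) = -40)
x(s) = 1/8
f(K) = -27 + 27*K/8 (f(K) = -27 + 3*(K/8 + K) = -27 + 3*(9*K/8) = -27 + 27*K/8)
(L(-11, -10) + f(6))*I = (-40 + (-27 + (27/8)*6))*(-29) = (-40 + (-27 + 81/4))*(-29) = (-40 - 27/4)*(-29) = -187/4*(-29) = 5423/4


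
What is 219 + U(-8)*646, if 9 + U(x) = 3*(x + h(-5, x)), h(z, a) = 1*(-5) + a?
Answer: -46293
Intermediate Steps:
h(z, a) = -5 + a
U(x) = -24 + 6*x (U(x) = -9 + 3*(x + (-5 + x)) = -9 + 3*(-5 + 2*x) = -9 + (-15 + 6*x) = -24 + 6*x)
219 + U(-8)*646 = 219 + (-24 + 6*(-8))*646 = 219 + (-24 - 48)*646 = 219 - 72*646 = 219 - 46512 = -46293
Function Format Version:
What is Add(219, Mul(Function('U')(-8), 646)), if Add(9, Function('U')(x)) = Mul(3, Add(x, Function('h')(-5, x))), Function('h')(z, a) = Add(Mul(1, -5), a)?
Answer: -46293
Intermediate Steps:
Function('h')(z, a) = Add(-5, a)
Function('U')(x) = Add(-24, Mul(6, x)) (Function('U')(x) = Add(-9, Mul(3, Add(x, Add(-5, x)))) = Add(-9, Mul(3, Add(-5, Mul(2, x)))) = Add(-9, Add(-15, Mul(6, x))) = Add(-24, Mul(6, x)))
Add(219, Mul(Function('U')(-8), 646)) = Add(219, Mul(Add(-24, Mul(6, -8)), 646)) = Add(219, Mul(Add(-24, -48), 646)) = Add(219, Mul(-72, 646)) = Add(219, -46512) = -46293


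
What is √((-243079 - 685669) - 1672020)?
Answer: 8*I*√40637 ≈ 1612.7*I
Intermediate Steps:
√((-243079 - 685669) - 1672020) = √(-928748 - 1672020) = √(-2600768) = 8*I*√40637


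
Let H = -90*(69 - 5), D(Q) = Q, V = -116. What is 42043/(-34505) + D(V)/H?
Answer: -2381651/1987488 ≈ -1.1983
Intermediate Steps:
H = -5760 (H = -90*64 = -5760)
42043/(-34505) + D(V)/H = 42043/(-34505) - 116/(-5760) = 42043*(-1/34505) - 116*(-1/5760) = -42043/34505 + 29/1440 = -2381651/1987488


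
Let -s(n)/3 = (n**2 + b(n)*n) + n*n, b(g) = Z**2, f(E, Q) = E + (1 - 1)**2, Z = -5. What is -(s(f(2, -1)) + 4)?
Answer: 170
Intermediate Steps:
f(E, Q) = E (f(E, Q) = E + 0**2 = E + 0 = E)
b(g) = 25 (b(g) = (-5)**2 = 25)
s(n) = -75*n - 6*n**2 (s(n) = -3*((n**2 + 25*n) + n*n) = -3*((n**2 + 25*n) + n**2) = -3*(2*n**2 + 25*n) = -75*n - 6*n**2)
-(s(f(2, -1)) + 4) = -(-3*2*(25 + 2*2) + 4) = -(-3*2*(25 + 4) + 4) = -(-3*2*29 + 4) = -(-174 + 4) = -1*(-170) = 170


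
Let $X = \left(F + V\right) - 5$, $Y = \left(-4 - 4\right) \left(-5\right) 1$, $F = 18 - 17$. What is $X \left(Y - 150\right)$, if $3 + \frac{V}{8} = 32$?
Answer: $-25080$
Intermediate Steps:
$F = 1$ ($F = 18 - 17 = 1$)
$Y = 40$ ($Y = \left(-4 - 4\right) \left(-5\right) 1 = \left(-8\right) \left(-5\right) 1 = 40 \cdot 1 = 40$)
$V = 232$ ($V = -24 + 8 \cdot 32 = -24 + 256 = 232$)
$X = 228$ ($X = \left(1 + 232\right) - 5 = 233 - 5 = 228$)
$X \left(Y - 150\right) = 228 \left(40 - 150\right) = 228 \left(-110\right) = -25080$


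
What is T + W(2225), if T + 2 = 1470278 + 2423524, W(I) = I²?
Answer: 8844425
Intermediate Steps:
T = 3893800 (T = -2 + (1470278 + 2423524) = -2 + 3893802 = 3893800)
T + W(2225) = 3893800 + 2225² = 3893800 + 4950625 = 8844425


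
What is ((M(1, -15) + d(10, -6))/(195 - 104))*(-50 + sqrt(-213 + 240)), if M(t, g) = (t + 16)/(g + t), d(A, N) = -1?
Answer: 775/637 - 93*sqrt(3)/1274 ≈ 1.0902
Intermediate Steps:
M(t, g) = (16 + t)/(g + t)
((M(1, -15) + d(10, -6))/(195 - 104))*(-50 + sqrt(-213 + 240)) = (((16 + 1)/(-15 + 1) - 1)/(195 - 104))*(-50 + sqrt(-213 + 240)) = ((17/(-14) - 1)/91)*(-50 + sqrt(27)) = ((-1/14*17 - 1)*(1/91))*(-50 + 3*sqrt(3)) = ((-17/14 - 1)*(1/91))*(-50 + 3*sqrt(3)) = (-31/14*1/91)*(-50 + 3*sqrt(3)) = -31*(-50 + 3*sqrt(3))/1274 = 775/637 - 93*sqrt(3)/1274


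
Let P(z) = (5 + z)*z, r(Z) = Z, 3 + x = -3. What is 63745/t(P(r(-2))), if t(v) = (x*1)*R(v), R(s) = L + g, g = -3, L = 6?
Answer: -63745/18 ≈ -3541.4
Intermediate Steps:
x = -6 (x = -3 - 3 = -6)
R(s) = 3 (R(s) = 6 - 3 = 3)
P(z) = z*(5 + z)
t(v) = -18 (t(v) = -6*1*3 = -6*3 = -18)
63745/t(P(r(-2))) = 63745/(-18) = 63745*(-1/18) = -63745/18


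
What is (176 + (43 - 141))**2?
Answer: 6084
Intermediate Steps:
(176 + (43 - 141))**2 = (176 - 98)**2 = 78**2 = 6084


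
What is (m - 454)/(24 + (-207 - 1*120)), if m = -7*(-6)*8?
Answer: 118/303 ≈ 0.38944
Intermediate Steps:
m = 336 (m = 42*8 = 336)
(m - 454)/(24 + (-207 - 1*120)) = (336 - 454)/(24 + (-207 - 1*120)) = -118/(24 + (-207 - 120)) = -118/(24 - 327) = -118/(-303) = -118*(-1/303) = 118/303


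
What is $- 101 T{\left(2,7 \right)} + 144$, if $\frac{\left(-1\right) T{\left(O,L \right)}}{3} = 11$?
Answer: $3477$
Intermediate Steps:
$T{\left(O,L \right)} = -33$ ($T{\left(O,L \right)} = \left(-3\right) 11 = -33$)
$- 101 T{\left(2,7 \right)} + 144 = \left(-101\right) \left(-33\right) + 144 = 3333 + 144 = 3477$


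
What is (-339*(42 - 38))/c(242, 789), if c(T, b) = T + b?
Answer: -1356/1031 ≈ -1.3152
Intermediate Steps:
(-339*(42 - 38))/c(242, 789) = (-339*(42 - 38))/(242 + 789) = -339*4/1031 = -1356*1/1031 = -1356/1031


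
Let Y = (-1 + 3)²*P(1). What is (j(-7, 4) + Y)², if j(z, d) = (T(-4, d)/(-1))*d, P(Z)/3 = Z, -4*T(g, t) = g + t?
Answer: 144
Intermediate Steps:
T(g, t) = -g/4 - t/4 (T(g, t) = -(g + t)/4 = -g/4 - t/4)
P(Z) = 3*Z
j(z, d) = d*(-1 + d/4) (j(z, d) = ((-¼*(-4) - d/4)/(-1))*d = ((1 - d/4)*(-1))*d = (-1 + d/4)*d = d*(-1 + d/4))
Y = 12 (Y = (-1 + 3)²*(3*1) = 2²*3 = 4*3 = 12)
(j(-7, 4) + Y)² = ((¼)*4*(-4 + 4) + 12)² = ((¼)*4*0 + 12)² = (0 + 12)² = 12² = 144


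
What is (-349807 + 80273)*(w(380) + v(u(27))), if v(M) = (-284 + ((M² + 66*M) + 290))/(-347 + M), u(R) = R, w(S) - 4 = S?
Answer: -16220960421/160 ≈ -1.0138e+8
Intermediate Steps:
w(S) = 4 + S
v(M) = (6 + M² + 66*M)/(-347 + M) (v(M) = (-284 + (290 + M² + 66*M))/(-347 + M) = (6 + M² + 66*M)/(-347 + M))
(-349807 + 80273)*(w(380) + v(u(27))) = (-349807 + 80273)*((4 + 380) + (6 + 27² + 66*27)/(-347 + 27)) = -269534*(384 + (6 + 729 + 1782)/(-320)) = -269534*(384 - 1/320*2517) = -269534*(384 - 2517/320) = -269534*120363/320 = -16220960421/160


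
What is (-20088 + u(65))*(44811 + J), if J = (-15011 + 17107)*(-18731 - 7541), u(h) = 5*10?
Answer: 1102516829438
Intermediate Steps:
u(h) = 50
J = -55066112 (J = 2096*(-26272) = -55066112)
(-20088 + u(65))*(44811 + J) = (-20088 + 50)*(44811 - 55066112) = -20038*(-55021301) = 1102516829438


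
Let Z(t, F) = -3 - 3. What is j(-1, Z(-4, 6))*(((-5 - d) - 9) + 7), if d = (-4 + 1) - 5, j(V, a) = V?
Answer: -1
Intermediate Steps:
Z(t, F) = -6
d = -8 (d = -3 - 5 = -8)
j(-1, Z(-4, 6))*(((-5 - d) - 9) + 7) = -(((-5 - 1*(-8)) - 9) + 7) = -(((-5 + 8) - 9) + 7) = -((3 - 9) + 7) = -(-6 + 7) = -1*1 = -1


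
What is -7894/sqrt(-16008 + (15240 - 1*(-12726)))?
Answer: -3947*sqrt(11958)/5979 ≈ -72.188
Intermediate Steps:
-7894/sqrt(-16008 + (15240 - 1*(-12726))) = -7894/sqrt(-16008 + (15240 + 12726)) = -7894/sqrt(-16008 + 27966) = -7894*sqrt(11958)/11958 = -3947*sqrt(11958)/5979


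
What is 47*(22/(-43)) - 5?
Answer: -1249/43 ≈ -29.047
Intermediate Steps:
47*(22/(-43)) - 5 = 47*(22*(-1/43)) - 5 = 47*(-22/43) - 5 = -1034/43 - 5 = -1249/43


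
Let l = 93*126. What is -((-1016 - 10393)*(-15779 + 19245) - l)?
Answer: 39555312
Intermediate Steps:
l = 11718
-((-1016 - 10393)*(-15779 + 19245) - l) = -((-1016 - 10393)*(-15779 + 19245) - 1*11718) = -(-11409*3466 - 11718) = -(-39543594 - 11718) = -1*(-39555312) = 39555312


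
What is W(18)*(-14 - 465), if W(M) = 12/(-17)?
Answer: 5748/17 ≈ 338.12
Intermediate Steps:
W(M) = -12/17 (W(M) = 12*(-1/17) = -12/17)
W(18)*(-14 - 465) = -12*(-14 - 465)/17 = -12/17*(-479) = 5748/17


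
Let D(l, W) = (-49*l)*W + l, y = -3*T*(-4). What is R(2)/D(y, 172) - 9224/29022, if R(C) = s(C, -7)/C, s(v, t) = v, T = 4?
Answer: -621850021/1956547152 ≈ -0.31783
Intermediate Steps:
y = 48 (y = -3*4*(-4) = -12*(-4) = 48)
D(l, W) = l - 49*W*l (D(l, W) = -49*W*l + l = l - 49*W*l)
R(C) = 1 (R(C) = C/C = 1)
R(2)/D(y, 172) - 9224/29022 = 1/(48*(1 - 49*172)) - 9224/29022 = 1/(48*(1 - 8428)) - 9224*1/29022 = 1/(48*(-8427)) - 4612/14511 = 1/(-404496) - 4612/14511 = 1*(-1/404496) - 4612/14511 = -1/404496 - 4612/14511 = -621850021/1956547152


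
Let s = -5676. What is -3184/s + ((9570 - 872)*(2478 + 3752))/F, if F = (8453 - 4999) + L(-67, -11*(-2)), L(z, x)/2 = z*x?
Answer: 317743558/2967 ≈ 1.0709e+5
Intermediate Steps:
L(z, x) = 2*x*z (L(z, x) = 2*(z*x) = 2*(x*z) = 2*x*z)
F = 506 (F = (8453 - 4999) + 2*(-11*(-2))*(-67) = 3454 + 2*22*(-67) = 3454 - 2948 = 506)
-3184/s + ((9570 - 872)*(2478 + 3752))/F = -3184/(-5676) + ((9570 - 872)*(2478 + 3752))/506 = -3184*(-1/5676) + (8698*6230)*(1/506) = 796/1419 + 54188540*(1/506) = 796/1419 + 27094270/253 = 317743558/2967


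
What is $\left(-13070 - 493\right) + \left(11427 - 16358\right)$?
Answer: $-18494$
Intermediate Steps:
$\left(-13070 - 493\right) + \left(11427 - 16358\right) = -13563 - 4931 = -18494$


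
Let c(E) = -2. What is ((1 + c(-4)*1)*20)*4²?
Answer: -320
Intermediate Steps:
((1 + c(-4)*1)*20)*4² = ((1 - 2*1)*20)*4² = ((1 - 2)*20)*16 = -1*20*16 = -20*16 = -320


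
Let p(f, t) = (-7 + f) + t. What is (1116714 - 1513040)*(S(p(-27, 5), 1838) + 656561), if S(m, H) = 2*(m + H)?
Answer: -261646102354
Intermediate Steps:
p(f, t) = -7 + f + t
S(m, H) = 2*H + 2*m (S(m, H) = 2*(H + m) = 2*H + 2*m)
(1116714 - 1513040)*(S(p(-27, 5), 1838) + 656561) = (1116714 - 1513040)*((2*1838 + 2*(-7 - 27 + 5)) + 656561) = -396326*((3676 + 2*(-29)) + 656561) = -396326*((3676 - 58) + 656561) = -396326*(3618 + 656561) = -396326*660179 = -261646102354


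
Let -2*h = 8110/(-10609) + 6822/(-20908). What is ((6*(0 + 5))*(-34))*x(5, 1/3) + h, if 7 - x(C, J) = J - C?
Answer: -2639453397561/221812972 ≈ -11899.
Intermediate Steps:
x(C, J) = 7 + C - J (x(C, J) = 7 - (J - C) = 7 + (C - J) = 7 + C - J)
h = 120969239/221812972 (h = -(8110/(-10609) + 6822/(-20908))/2 = -(8110*(-1/10609) + 6822*(-1/20908))/2 = -(-8110/10609 - 3411/10454)/2 = -½*(-120969239/110906486) = 120969239/221812972 ≈ 0.54537)
((6*(0 + 5))*(-34))*x(5, 1/3) + h = ((6*(0 + 5))*(-34))*(7 + 5 - 1/3) + 120969239/221812972 = ((6*5)*(-34))*(7 + 5 - 1*⅓) + 120969239/221812972 = (30*(-34))*(7 + 5 - ⅓) + 120969239/221812972 = -1020*35/3 + 120969239/221812972 = -11900 + 120969239/221812972 = -2639453397561/221812972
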